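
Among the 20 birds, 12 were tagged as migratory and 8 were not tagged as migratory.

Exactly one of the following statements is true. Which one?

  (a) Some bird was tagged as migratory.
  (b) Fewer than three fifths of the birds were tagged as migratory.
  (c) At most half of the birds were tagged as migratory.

|A| = 20, |A ∩ B| = 12, |A ∖ B| = 8.
(a) requires A ∩ B ≠ ∅ (|A ∩ B| ≥ 1): true.
(b) requires |A ∩ B| / |A| < 3/5: false.
(c) requires |A ∩ B| ≤ |A ∖ B|: false.

(a)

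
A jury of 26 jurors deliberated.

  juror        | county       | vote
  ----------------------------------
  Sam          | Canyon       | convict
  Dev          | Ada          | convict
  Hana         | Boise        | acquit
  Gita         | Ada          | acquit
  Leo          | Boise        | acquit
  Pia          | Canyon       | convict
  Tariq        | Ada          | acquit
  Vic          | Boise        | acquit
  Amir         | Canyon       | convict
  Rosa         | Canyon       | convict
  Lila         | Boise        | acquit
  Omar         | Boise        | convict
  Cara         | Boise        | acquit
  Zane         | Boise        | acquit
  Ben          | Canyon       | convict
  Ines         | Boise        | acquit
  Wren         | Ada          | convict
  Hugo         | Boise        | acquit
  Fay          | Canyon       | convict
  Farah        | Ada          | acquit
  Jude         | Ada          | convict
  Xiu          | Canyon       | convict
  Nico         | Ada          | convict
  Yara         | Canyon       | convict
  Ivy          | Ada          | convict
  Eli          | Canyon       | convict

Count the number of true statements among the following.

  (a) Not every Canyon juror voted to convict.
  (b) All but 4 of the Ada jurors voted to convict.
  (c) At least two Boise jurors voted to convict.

0

(a) Canyon: |A| = 9, |A ∩ B| = 9; needs A ⊄ B (|A ∖ B| ≥ 1) — false.
(b) Ada: |A| = 8, |A ∩ B| = 5; needs |A ∖ B| = 4 — false.
(c) Boise: |A| = 9, |A ∩ B| = 1; needs |A ∩ B| ≥ 2 — false.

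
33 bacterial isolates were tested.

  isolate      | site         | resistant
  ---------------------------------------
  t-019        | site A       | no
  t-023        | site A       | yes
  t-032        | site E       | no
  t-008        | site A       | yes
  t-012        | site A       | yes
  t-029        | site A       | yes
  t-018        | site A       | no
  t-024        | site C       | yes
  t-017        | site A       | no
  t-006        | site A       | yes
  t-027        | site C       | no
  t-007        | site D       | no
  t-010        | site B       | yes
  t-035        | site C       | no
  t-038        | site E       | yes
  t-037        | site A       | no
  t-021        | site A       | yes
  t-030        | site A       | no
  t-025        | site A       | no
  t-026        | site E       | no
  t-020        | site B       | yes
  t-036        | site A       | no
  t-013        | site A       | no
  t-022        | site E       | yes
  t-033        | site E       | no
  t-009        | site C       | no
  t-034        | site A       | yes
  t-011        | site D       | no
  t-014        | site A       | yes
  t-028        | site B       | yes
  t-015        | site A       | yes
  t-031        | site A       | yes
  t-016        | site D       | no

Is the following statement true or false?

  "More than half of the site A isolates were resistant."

True

The determiner here denotes the relation: |A ∩ B| > |A ∖ B|.
|A| = 18, |A ∩ B| = 10, |A ∖ B| = 8.
10 > 8, so the statement is true.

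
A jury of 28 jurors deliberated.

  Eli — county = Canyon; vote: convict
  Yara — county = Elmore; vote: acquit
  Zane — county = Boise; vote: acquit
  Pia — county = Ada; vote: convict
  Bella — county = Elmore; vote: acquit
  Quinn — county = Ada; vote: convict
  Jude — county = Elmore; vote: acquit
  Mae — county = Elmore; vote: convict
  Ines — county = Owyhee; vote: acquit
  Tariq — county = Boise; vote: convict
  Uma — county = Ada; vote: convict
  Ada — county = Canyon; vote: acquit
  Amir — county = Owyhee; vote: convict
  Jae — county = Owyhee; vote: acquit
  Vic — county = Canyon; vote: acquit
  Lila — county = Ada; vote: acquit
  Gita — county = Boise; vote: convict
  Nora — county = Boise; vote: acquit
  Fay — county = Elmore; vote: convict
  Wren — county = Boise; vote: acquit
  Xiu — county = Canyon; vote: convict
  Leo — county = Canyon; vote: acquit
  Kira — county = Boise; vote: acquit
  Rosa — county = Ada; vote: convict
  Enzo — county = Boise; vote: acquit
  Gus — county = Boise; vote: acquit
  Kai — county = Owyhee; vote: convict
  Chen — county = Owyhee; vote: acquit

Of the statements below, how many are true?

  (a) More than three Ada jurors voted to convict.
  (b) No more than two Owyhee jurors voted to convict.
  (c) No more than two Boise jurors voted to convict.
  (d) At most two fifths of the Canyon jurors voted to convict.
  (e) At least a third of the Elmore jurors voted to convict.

(a) Ada: |A| = 5, |A ∩ B| = 4; needs |A ∩ B| > 3 — true.
(b) Owyhee: |A| = 5, |A ∩ B| = 2; needs |A ∩ B| ≤ 2 — true.
(c) Boise: |A| = 8, |A ∩ B| = 2; needs |A ∩ B| ≤ 2 — true.
(d) Canyon: |A| = 5, |A ∩ B| = 2; needs |A ∩ B| / |A| ≤ 2/5 — true.
(e) Elmore: |A| = 5, |A ∩ B| = 2; needs |A ∩ B| / |A| ≥ 1/3 — true.

5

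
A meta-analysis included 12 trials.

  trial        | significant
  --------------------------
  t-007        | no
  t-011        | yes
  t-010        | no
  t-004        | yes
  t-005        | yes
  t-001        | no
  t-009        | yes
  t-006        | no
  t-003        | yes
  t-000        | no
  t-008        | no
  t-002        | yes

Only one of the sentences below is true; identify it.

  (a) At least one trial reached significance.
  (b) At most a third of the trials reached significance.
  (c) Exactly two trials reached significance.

|A| = 12, |A ∩ B| = 6, |A ∖ B| = 6.
(a) requires A ∩ B ≠ ∅ (|A ∩ B| ≥ 1): true.
(b) requires |A ∩ B| / |A| ≤ 1/3: false.
(c) requires |A ∩ B| = 2: false.

(a)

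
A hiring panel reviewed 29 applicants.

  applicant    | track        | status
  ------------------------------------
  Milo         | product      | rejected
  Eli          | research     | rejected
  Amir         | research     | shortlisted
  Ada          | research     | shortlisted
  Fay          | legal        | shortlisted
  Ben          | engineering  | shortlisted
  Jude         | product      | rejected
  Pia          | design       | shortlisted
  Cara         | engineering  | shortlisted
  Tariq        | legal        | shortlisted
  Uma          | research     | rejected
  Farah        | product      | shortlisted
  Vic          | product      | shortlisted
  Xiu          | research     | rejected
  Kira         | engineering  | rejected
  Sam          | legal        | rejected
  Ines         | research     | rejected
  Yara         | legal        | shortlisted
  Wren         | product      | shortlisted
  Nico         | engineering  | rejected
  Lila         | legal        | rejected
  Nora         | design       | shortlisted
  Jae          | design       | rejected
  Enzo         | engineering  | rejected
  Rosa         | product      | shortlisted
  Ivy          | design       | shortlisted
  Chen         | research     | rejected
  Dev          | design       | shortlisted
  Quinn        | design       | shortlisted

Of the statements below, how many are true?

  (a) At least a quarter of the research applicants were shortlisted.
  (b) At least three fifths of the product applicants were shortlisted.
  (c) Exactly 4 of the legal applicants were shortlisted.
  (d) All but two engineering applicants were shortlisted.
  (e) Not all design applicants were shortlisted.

(a) research: |A| = 7, |A ∩ B| = 2; needs |A ∩ B| / |A| ≥ 1/4 — true.
(b) product: |A| = 6, |A ∩ B| = 4; needs |A ∩ B| / |A| ≥ 3/5 — true.
(c) legal: |A| = 5, |A ∩ B| = 3; needs |A ∩ B| = 4 — false.
(d) engineering: |A| = 5, |A ∩ B| = 2; needs |A ∖ B| = 2 — false.
(e) design: |A| = 6, |A ∩ B| = 5; needs A ⊄ B (|A ∖ B| ≥ 1) — true.

3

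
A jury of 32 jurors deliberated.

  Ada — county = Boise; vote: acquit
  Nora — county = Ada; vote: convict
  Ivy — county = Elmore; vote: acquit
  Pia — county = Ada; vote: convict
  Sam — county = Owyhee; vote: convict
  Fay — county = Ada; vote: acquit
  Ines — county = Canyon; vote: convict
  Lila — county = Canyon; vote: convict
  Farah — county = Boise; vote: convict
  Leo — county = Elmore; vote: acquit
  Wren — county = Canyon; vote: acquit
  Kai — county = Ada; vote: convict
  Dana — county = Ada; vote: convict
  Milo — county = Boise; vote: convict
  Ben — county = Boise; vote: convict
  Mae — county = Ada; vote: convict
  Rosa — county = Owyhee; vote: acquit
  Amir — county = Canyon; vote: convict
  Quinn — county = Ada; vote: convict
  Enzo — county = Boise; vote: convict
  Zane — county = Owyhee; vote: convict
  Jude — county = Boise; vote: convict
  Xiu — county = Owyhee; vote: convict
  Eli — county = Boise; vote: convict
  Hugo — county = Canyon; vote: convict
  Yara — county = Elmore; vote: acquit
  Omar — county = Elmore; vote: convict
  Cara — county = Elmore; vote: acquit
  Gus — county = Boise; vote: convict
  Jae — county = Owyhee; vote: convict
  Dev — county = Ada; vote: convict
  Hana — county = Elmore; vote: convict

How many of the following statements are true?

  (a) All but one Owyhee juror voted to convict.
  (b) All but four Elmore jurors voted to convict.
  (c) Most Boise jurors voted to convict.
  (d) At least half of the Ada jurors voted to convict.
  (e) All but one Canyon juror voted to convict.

5

(a) Owyhee: |A| = 5, |A ∩ B| = 4; needs |A ∖ B| = 1 — true.
(b) Elmore: |A| = 6, |A ∩ B| = 2; needs |A ∖ B| = 4 — true.
(c) Boise: |A| = 8, |A ∩ B| = 7; needs |A ∩ B| > |A ∖ B| — true.
(d) Ada: |A| = 8, |A ∩ B| = 7; needs |A ∩ B| ≥ |A ∖ B| — true.
(e) Canyon: |A| = 5, |A ∩ B| = 4; needs |A ∖ B| = 1 — true.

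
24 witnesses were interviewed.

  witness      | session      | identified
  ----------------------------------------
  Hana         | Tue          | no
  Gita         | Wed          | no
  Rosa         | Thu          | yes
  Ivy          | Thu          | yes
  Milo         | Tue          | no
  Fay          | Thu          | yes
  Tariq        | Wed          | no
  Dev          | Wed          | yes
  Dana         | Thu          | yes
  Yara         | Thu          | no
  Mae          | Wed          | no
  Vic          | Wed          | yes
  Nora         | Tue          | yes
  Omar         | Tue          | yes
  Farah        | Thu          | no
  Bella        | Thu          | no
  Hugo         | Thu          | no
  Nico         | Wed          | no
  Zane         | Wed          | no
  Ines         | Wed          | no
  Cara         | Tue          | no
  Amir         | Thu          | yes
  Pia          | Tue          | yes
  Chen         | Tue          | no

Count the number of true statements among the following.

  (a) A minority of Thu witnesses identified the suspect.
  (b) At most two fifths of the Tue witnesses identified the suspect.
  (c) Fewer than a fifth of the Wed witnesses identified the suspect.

0

(a) Thu: |A| = 9, |A ∩ B| = 5; needs |A ∩ B| < |A ∖ B| — false.
(b) Tue: |A| = 7, |A ∩ B| = 3; needs |A ∩ B| / |A| ≤ 2/5 — false.
(c) Wed: |A| = 8, |A ∩ B| = 2; needs |A ∩ B| / |A| < 1/5 — false.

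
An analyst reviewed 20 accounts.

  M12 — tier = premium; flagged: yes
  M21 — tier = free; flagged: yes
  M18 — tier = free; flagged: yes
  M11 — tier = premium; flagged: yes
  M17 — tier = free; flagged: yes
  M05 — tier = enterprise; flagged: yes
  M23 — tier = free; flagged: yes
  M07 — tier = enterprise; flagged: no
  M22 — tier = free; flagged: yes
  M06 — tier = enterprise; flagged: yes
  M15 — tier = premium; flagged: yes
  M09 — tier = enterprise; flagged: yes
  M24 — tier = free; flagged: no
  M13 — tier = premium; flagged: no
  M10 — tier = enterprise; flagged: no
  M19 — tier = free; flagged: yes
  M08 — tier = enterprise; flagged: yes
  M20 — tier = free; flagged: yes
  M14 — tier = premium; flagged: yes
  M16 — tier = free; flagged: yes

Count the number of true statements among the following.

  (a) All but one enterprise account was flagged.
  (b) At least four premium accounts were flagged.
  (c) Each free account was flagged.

(a) enterprise: |A| = 6, |A ∩ B| = 4; needs |A ∖ B| = 1 — false.
(b) premium: |A| = 5, |A ∩ B| = 4; needs |A ∩ B| ≥ 4 — true.
(c) free: |A| = 9, |A ∩ B| = 8; needs A ⊆ B, i.e. every element of A is in B (|A ∖ B| = 0) — false.

1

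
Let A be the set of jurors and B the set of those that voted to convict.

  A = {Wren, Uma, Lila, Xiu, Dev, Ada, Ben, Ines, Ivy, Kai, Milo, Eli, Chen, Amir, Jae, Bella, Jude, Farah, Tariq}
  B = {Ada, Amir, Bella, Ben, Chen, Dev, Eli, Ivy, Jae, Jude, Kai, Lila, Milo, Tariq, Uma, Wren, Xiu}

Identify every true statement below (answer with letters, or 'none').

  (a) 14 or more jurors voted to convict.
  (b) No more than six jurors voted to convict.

(a)

|A| = 19, |A ∩ B| = 17, |A ∖ B| = 2.
(a) |A ∩ B| ≥ 14: holds.
(b) |A ∩ B| ≤ 6: fails.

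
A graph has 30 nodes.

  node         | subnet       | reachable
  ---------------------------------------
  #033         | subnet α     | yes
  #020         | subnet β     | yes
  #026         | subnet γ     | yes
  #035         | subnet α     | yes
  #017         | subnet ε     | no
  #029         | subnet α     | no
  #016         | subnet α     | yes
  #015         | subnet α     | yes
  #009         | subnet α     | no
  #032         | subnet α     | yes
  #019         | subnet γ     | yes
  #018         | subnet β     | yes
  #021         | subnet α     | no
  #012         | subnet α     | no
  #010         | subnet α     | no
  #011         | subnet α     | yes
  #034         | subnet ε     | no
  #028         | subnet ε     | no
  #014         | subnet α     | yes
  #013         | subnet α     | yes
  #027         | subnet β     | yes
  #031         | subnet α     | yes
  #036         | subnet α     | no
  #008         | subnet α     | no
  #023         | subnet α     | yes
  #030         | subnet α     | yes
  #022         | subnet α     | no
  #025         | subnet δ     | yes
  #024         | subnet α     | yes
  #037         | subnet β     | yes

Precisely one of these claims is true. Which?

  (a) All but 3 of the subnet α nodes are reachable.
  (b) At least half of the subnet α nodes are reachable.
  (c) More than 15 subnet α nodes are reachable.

(b)

|A| = 20, |A ∩ B| = 12, |A ∖ B| = 8.
(a) requires |A ∖ B| = 3: false.
(b) requires |A ∩ B| ≥ |A ∖ B|: true.
(c) requires |A ∩ B| > 15: false.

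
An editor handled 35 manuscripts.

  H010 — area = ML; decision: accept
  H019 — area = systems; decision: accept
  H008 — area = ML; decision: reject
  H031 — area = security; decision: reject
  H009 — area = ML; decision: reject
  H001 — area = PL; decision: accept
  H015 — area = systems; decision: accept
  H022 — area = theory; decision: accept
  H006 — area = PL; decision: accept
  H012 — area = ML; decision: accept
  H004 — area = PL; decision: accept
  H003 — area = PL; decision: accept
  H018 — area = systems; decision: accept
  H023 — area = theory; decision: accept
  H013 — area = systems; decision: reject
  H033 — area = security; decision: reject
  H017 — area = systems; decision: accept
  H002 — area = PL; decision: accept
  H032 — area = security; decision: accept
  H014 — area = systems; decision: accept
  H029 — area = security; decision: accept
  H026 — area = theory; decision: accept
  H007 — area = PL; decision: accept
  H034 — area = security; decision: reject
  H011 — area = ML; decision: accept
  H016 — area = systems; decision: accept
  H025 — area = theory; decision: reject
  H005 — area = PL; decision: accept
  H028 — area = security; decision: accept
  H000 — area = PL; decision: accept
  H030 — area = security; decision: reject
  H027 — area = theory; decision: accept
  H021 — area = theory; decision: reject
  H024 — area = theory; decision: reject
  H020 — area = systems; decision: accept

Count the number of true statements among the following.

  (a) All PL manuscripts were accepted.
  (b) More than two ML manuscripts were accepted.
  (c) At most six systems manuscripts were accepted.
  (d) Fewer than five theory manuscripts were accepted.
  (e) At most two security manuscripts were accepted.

3

(a) PL: |A| = 8, |A ∩ B| = 8; needs A ⊆ B, i.e. every element of A is in B (|A ∖ B| = 0) — true.
(b) ML: |A| = 5, |A ∩ B| = 3; needs |A ∩ B| > 2 — true.
(c) systems: |A| = 8, |A ∩ B| = 7; needs |A ∩ B| ≤ 6 — false.
(d) theory: |A| = 7, |A ∩ B| = 4; needs |A ∩ B| < 5 — true.
(e) security: |A| = 7, |A ∩ B| = 3; needs |A ∩ B| ≤ 2 — false.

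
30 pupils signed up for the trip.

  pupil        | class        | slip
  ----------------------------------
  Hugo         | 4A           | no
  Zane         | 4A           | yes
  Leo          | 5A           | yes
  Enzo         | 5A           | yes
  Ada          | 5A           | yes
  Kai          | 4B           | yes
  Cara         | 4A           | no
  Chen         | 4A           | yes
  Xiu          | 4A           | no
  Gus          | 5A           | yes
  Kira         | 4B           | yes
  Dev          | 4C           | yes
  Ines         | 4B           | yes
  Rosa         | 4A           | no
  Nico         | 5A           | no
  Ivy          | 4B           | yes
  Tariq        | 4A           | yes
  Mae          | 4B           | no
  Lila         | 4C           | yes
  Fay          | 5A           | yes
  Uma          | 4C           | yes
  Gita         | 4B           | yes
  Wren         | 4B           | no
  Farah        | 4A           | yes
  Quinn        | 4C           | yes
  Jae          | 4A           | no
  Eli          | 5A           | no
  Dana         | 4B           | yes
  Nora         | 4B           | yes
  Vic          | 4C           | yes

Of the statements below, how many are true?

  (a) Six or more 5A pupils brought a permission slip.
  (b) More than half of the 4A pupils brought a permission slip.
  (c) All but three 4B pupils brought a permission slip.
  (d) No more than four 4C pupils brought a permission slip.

(a) 5A: |A| = 7, |A ∩ B| = 5; needs |A ∩ B| ≥ 6 — false.
(b) 4A: |A| = 9, |A ∩ B| = 4; needs |A ∩ B| > |A ∖ B| — false.
(c) 4B: |A| = 9, |A ∩ B| = 7; needs |A ∖ B| = 3 — false.
(d) 4C: |A| = 5, |A ∩ B| = 5; needs |A ∩ B| ≤ 4 — false.

0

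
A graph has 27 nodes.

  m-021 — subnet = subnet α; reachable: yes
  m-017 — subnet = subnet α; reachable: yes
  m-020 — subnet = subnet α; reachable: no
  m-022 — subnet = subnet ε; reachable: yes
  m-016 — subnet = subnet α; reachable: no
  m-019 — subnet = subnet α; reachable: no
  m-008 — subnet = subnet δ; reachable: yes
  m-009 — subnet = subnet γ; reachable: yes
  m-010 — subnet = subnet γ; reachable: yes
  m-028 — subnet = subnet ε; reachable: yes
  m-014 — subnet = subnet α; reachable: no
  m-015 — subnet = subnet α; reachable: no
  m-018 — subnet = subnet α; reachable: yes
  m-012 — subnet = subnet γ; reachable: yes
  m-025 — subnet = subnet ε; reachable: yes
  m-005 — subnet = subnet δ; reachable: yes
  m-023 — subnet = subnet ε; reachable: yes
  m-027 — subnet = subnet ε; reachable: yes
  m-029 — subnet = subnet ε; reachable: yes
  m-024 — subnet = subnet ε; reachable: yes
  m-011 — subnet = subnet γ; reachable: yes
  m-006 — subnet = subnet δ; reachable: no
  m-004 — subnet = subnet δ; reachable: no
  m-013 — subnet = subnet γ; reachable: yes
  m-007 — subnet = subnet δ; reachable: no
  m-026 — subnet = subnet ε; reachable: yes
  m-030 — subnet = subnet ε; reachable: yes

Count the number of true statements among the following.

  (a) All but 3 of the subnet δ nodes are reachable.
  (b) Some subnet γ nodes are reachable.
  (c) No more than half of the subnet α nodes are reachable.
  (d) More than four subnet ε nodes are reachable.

4

(a) subnet δ: |A| = 5, |A ∩ B| = 2; needs |A ∖ B| = 3 — true.
(b) subnet γ: |A| = 5, |A ∩ B| = 5; needs A ∩ B ≠ ∅ (|A ∩ B| ≥ 1) — true.
(c) subnet α: |A| = 8, |A ∩ B| = 3; needs |A ∩ B| ≤ |A ∖ B| — true.
(d) subnet ε: |A| = 9, |A ∩ B| = 9; needs |A ∩ B| > 4 — true.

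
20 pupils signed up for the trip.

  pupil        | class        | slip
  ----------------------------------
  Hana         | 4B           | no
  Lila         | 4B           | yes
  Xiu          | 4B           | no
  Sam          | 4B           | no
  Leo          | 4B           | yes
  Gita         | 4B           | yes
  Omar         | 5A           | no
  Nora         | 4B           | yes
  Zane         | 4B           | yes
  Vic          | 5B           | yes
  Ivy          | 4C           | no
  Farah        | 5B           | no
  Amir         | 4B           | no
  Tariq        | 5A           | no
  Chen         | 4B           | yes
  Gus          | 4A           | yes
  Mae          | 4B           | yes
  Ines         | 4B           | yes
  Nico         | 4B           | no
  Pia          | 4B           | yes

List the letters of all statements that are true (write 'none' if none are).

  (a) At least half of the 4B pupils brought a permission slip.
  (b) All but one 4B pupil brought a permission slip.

|A| = 14, |A ∩ B| = 9, |A ∖ B| = 5.
(a) |A ∩ B| ≥ |A ∖ B|: holds.
(b) |A ∖ B| = 1: fails.

(a)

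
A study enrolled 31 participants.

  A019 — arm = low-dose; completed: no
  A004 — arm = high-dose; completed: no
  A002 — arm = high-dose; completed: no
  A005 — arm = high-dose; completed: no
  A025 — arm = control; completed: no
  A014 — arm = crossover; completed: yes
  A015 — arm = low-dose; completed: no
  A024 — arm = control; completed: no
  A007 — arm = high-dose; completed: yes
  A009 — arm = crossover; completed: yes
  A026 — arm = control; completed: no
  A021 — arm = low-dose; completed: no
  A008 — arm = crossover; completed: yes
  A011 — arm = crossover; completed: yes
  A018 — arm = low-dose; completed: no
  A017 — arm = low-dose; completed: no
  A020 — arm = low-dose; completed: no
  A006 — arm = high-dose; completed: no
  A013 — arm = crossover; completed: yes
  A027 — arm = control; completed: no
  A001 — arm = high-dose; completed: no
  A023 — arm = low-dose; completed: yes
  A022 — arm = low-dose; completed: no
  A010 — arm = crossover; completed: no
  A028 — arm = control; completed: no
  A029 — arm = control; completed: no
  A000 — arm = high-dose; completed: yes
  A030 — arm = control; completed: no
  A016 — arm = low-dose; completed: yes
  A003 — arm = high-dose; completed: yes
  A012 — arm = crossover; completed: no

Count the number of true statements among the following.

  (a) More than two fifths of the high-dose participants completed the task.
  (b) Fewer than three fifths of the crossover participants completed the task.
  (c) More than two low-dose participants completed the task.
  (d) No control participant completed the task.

1

(a) high-dose: |A| = 8, |A ∩ B| = 3; needs |A ∩ B| / |A| > 2/5 — false.
(b) crossover: |A| = 7, |A ∩ B| = 5; needs |A ∩ B| / |A| < 3/5 — false.
(c) low-dose: |A| = 9, |A ∩ B| = 2; needs |A ∩ B| > 2 — false.
(d) control: |A| = 7, |A ∩ B| = 0; needs A ∩ B = ∅ (|A ∩ B| = 0) — true.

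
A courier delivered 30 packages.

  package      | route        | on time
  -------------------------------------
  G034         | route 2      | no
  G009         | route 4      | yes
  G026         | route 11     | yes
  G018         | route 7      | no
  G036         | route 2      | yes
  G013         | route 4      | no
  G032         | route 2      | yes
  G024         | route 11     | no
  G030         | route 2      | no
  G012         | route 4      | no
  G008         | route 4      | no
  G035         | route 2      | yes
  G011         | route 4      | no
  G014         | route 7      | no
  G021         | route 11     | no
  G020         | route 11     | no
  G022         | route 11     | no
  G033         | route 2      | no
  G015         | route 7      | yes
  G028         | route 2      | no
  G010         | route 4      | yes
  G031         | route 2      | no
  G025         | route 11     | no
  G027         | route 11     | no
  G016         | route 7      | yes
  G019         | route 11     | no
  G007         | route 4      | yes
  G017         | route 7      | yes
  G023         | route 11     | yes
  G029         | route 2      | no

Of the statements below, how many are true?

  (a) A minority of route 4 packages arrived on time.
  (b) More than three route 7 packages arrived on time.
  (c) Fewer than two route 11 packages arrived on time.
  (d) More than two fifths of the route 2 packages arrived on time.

1

(a) route 4: |A| = 7, |A ∩ B| = 3; needs |A ∩ B| < |A ∖ B| — true.
(b) route 7: |A| = 5, |A ∩ B| = 3; needs |A ∩ B| > 3 — false.
(c) route 11: |A| = 9, |A ∩ B| = 2; needs |A ∩ B| < 2 — false.
(d) route 2: |A| = 9, |A ∩ B| = 3; needs |A ∩ B| / |A| > 2/5 — false.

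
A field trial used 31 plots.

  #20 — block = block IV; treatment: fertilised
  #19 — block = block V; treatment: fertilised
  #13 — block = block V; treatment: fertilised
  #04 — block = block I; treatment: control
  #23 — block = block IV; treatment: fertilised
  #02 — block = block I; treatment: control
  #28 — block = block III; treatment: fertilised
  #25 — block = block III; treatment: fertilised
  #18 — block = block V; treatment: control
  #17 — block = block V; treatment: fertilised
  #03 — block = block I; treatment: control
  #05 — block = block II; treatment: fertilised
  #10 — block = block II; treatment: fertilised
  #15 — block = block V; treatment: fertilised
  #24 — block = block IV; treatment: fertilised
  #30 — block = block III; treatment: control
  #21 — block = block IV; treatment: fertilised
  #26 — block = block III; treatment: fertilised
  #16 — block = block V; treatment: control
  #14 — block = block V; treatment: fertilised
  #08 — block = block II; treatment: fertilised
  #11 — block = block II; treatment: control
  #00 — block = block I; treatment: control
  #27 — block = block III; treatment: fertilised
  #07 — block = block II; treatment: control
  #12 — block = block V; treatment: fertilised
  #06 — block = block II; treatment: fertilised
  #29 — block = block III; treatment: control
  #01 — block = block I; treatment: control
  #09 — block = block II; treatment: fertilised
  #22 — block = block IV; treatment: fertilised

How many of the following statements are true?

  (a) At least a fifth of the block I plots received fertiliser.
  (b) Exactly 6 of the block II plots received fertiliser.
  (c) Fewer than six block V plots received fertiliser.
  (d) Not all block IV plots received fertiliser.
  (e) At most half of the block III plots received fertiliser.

(a) block I: |A| = 5, |A ∩ B| = 0; needs |A ∩ B| / |A| ≥ 1/5 — false.
(b) block II: |A| = 7, |A ∩ B| = 5; needs |A ∩ B| = 6 — false.
(c) block V: |A| = 8, |A ∩ B| = 6; needs |A ∩ B| < 6 — false.
(d) block IV: |A| = 5, |A ∩ B| = 5; needs A ⊄ B (|A ∖ B| ≥ 1) — false.
(e) block III: |A| = 6, |A ∩ B| = 4; needs |A ∩ B| ≤ |A ∖ B| — false.

0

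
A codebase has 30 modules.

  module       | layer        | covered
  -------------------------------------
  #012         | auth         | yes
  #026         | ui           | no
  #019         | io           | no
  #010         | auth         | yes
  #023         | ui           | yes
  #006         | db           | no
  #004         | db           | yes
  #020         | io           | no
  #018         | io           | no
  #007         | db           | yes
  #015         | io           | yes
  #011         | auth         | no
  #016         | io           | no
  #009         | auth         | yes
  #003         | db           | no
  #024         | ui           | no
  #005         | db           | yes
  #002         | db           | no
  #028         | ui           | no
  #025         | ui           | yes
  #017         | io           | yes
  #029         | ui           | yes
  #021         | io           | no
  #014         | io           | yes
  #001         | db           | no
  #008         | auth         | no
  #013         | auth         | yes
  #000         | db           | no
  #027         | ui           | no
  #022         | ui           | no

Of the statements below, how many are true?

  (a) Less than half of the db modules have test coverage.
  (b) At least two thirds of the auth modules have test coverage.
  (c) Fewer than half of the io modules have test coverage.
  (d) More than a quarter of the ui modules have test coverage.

(a) db: |A| = 8, |A ∩ B| = 3; needs |A ∩ B| < |A ∖ B| — true.
(b) auth: |A| = 6, |A ∩ B| = 4; needs |A ∩ B| / |A| ≥ 2/3 — true.
(c) io: |A| = 8, |A ∩ B| = 3; needs |A ∩ B| < |A ∖ B| — true.
(d) ui: |A| = 8, |A ∩ B| = 3; needs |A ∩ B| / |A| > 1/4 — true.

4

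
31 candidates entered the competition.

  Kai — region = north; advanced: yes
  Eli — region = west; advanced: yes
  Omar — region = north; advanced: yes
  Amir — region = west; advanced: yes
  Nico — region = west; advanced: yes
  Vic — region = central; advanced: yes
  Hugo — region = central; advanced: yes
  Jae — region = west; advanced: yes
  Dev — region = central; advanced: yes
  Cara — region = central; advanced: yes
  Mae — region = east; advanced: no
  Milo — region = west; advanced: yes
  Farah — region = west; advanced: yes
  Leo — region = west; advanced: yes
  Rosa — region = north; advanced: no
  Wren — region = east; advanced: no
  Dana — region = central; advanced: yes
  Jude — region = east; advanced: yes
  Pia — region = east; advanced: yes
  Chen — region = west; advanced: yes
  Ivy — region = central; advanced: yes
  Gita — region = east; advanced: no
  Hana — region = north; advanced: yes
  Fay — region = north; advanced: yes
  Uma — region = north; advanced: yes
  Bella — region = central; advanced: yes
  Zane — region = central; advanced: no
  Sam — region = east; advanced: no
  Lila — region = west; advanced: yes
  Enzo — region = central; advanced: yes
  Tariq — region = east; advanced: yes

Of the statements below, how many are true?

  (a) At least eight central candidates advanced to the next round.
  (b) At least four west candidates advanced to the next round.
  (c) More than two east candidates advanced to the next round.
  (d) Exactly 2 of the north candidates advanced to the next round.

3

(a) central: |A| = 9, |A ∩ B| = 8; needs |A ∩ B| ≥ 8 — true.
(b) west: |A| = 9, |A ∩ B| = 9; needs |A ∩ B| ≥ 4 — true.
(c) east: |A| = 7, |A ∩ B| = 3; needs |A ∩ B| > 2 — true.
(d) north: |A| = 6, |A ∩ B| = 5; needs |A ∩ B| = 2 — false.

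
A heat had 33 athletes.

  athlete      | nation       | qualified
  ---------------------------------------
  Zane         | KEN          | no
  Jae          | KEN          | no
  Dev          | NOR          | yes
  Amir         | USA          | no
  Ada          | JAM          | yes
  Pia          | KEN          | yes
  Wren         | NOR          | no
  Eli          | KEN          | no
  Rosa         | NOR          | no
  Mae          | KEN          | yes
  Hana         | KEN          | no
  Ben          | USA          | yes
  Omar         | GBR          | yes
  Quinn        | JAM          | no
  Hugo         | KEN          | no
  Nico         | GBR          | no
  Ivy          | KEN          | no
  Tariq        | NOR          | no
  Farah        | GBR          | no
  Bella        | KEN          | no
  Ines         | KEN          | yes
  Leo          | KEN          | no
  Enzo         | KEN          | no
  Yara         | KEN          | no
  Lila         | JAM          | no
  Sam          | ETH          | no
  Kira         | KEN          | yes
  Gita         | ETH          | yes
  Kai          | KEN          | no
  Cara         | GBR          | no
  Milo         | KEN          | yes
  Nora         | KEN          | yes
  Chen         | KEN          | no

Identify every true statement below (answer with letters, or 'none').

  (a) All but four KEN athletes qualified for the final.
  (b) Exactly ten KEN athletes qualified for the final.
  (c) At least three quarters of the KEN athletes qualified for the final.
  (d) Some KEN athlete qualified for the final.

|A| = 18, |A ∩ B| = 6, |A ∖ B| = 12.
(a) |A ∖ B| = 4: fails.
(b) |A ∩ B| = 10: fails.
(c) |A ∩ B| / |A| ≥ 3/4: fails.
(d) A ∩ B ≠ ∅ (|A ∩ B| ≥ 1): holds.

(d)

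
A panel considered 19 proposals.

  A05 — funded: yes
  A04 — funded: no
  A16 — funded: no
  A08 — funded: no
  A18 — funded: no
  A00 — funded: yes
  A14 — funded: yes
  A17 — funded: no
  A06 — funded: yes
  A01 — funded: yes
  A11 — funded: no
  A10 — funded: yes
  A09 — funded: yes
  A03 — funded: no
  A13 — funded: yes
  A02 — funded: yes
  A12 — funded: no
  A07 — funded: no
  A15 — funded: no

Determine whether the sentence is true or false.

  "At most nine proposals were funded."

True

Truth condition: |A ∩ B| ≤ 9.
|A| = 19, |A ∩ B| = 9, |A ∖ B| = 10.
|A ∩ B| = 9, so the statement is true.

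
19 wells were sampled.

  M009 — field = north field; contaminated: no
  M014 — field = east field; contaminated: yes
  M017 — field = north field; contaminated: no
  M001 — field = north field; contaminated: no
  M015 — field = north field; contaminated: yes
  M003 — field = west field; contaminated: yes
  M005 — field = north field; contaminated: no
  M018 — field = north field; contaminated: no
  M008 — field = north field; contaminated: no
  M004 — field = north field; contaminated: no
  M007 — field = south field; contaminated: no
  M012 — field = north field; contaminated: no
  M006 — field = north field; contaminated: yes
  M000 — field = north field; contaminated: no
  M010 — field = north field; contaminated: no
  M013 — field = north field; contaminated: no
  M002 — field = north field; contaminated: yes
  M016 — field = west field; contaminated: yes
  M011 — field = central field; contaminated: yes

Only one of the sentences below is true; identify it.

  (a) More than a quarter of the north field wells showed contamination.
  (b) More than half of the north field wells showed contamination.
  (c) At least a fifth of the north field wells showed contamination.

(c)

|A| = 14, |A ∩ B| = 3, |A ∖ B| = 11.
(a) requires |A ∩ B| / |A| > 1/4: false.
(b) requires |A ∩ B| > |A ∖ B|: false.
(c) requires |A ∩ B| / |A| ≥ 1/5: true.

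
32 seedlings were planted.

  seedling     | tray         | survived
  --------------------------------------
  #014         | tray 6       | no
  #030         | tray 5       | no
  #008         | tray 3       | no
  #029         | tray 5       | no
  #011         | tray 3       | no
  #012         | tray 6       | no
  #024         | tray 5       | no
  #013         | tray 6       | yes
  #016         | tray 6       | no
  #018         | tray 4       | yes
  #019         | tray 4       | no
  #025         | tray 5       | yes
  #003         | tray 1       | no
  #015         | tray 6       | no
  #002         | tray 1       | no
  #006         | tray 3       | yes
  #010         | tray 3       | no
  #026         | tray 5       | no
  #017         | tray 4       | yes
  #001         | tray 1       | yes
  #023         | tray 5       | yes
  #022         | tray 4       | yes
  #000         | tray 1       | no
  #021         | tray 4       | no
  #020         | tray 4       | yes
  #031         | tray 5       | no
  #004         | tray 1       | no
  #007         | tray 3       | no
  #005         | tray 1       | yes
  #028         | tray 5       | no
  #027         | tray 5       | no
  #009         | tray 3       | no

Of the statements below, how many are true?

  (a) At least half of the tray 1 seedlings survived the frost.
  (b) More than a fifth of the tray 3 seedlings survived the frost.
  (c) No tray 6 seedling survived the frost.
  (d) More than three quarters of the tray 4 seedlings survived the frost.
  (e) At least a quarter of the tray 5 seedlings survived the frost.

0

(a) tray 1: |A| = 6, |A ∩ B| = 2; needs |A ∩ B| ≥ |A ∖ B| — false.
(b) tray 3: |A| = 6, |A ∩ B| = 1; needs |A ∩ B| / |A| > 1/5 — false.
(c) tray 6: |A| = 5, |A ∩ B| = 1; needs A ∩ B = ∅ (|A ∩ B| = 0) — false.
(d) tray 4: |A| = 6, |A ∩ B| = 4; needs |A ∩ B| / |A| > 3/4 — false.
(e) tray 5: |A| = 9, |A ∩ B| = 2; needs |A ∩ B| / |A| ≥ 1/4 — false.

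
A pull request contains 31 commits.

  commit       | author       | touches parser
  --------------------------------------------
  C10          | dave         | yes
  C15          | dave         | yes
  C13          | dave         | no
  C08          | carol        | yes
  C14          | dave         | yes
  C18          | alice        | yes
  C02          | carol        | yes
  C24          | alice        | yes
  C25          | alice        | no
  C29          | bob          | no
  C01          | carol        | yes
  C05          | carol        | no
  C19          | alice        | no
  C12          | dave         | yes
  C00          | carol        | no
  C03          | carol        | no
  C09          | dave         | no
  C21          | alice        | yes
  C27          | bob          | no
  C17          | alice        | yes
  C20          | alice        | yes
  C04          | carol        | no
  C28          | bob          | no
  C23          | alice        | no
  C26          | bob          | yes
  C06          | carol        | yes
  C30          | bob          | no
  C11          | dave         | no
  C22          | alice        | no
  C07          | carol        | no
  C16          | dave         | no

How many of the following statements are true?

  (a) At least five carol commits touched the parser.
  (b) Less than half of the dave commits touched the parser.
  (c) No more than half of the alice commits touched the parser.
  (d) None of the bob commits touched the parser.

0

(a) carol: |A| = 9, |A ∩ B| = 4; needs |A ∩ B| ≥ 5 — false.
(b) dave: |A| = 8, |A ∩ B| = 4; needs |A ∩ B| < |A ∖ B| — false.
(c) alice: |A| = 9, |A ∩ B| = 5; needs |A ∩ B| ≤ |A ∖ B| — false.
(d) bob: |A| = 5, |A ∩ B| = 1; needs A ∩ B = ∅ (|A ∩ B| = 0) — false.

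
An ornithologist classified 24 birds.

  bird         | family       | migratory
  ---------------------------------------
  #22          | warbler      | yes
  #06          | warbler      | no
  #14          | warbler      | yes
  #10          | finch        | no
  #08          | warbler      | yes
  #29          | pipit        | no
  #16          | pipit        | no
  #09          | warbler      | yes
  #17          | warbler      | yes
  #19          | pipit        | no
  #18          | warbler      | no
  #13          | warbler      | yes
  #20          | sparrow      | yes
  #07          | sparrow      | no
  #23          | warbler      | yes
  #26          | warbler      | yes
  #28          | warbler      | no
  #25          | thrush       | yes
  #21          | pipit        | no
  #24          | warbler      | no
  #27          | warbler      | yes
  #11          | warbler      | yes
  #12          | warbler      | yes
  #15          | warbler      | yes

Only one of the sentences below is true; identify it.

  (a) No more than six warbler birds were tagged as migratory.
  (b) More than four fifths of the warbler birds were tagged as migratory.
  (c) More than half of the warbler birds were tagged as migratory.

(c)

|A| = 16, |A ∩ B| = 12, |A ∖ B| = 4.
(a) requires |A ∩ B| ≤ 6: false.
(b) requires |A ∩ B| / |A| > 4/5: false.
(c) requires |A ∩ B| > |A ∖ B|: true.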